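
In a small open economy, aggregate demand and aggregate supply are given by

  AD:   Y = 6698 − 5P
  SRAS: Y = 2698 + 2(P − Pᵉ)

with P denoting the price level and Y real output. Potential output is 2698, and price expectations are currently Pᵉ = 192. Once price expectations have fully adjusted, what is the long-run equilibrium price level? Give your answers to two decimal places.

Short run: with Pᵉ = 192, SRAS is Y = 2314 + 2P. Setting AD = SRAS gives 4384 = 7P, so P = 626.29 and Y = 6698 − 5P = 3566.57.
Output 3566.57 is above potential 2698, so over time expected prices rise and SRAS shifts left until Y returns to 2698.
Long run: Y = 2698 on the AD curve gives 2698 = 6698 − 5P, so P = 800.00.

Long-run P = 800.00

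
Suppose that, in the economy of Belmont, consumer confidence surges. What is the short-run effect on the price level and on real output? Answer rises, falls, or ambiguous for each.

This is a positive demand shock: AD shifts right.
Moving along the upward-sloping SRAS curve, P rises and Y rises.

Price level: rises; output: rises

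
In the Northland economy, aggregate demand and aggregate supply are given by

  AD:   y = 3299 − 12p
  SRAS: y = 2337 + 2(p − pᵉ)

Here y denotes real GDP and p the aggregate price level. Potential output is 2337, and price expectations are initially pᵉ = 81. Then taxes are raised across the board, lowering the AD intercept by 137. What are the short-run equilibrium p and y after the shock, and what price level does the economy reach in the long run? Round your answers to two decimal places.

AD shifts left: new AD is y = 3162 − 12p. With pᵉ = 81, SRAS is y = 2175 + 2p.
Short run: 3162 − 12p = 2175 + 2p gives 987 = 14p, so p = 70.50 and y = 3162 − 12p = 2316.00.
y = 2316.00 is below potential 2337; expectations adjust and SRAS shifts right until y = 2337.
Long run: on the new AD curve, 2337 = 3162 − 12p gives p = 68.75.

Short run: p = 70.50, y = 2316.00. Long run: p = 68.75.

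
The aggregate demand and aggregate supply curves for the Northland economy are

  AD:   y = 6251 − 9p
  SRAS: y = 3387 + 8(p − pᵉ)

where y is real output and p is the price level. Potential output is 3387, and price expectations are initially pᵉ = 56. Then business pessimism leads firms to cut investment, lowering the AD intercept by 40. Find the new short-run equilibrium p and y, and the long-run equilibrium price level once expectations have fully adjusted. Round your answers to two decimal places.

Short run: p = 192.47, y = 4478.76. Long run: p = 313.78.

AD shifts left: new AD is y = 6211 − 9p. With pᵉ = 56, SRAS is y = 2939 + 8p.
Short run: 6211 − 9p = 2939 + 8p gives 3272 = 17p, so p = 192.47 and y = 6211 − 9p = 4478.76.
y = 4478.76 is above potential 3387; expectations adjust and SRAS shifts left until y = 3387.
Long run: on the new AD curve, 3387 = 6211 − 9p gives p = 313.78.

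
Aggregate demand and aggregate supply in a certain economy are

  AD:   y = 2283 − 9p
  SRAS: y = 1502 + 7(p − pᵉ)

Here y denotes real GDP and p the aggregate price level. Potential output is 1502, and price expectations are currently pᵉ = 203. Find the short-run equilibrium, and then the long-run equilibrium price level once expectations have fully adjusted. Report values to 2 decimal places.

Short run: with pᵉ = 203, SRAS is y = 81 + 7p. Setting AD = SRAS gives 2202 = 16p, so p = 137.63 and y = 2283 − 9p = 1044.38.
Output 1044.38 is below potential 1502, so over time expected prices fall and SRAS shifts right until y returns to 1502.
Long run: y = 1502 on the AD curve gives 1502 = 2283 − 9p, so p = 86.78.

Short run: p = 137.63, y = 1044.38. Long run: p = 86.78.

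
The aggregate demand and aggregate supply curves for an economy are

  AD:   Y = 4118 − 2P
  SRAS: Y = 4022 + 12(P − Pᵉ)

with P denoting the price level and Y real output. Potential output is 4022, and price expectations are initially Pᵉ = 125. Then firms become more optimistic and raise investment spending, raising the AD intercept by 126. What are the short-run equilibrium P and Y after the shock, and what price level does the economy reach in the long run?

AD shifts right: new AD is Y = 4244 − 2P. With Pᵉ = 125, SRAS is Y = 2522 + 12P.
Short run: 4244 − 2P = 2522 + 12P gives 1722 = 14P, so P = 123 and Y = 4244 − 2·123 = 3998.
Y = 3998 is below potential 4022; expectations adjust and SRAS shifts right until Y = 4022.
Long run: on the new AD curve, 4022 = 4244 − 2P gives P = 111.

Short run: P = 123, Y = 3998. Long run: P = 111.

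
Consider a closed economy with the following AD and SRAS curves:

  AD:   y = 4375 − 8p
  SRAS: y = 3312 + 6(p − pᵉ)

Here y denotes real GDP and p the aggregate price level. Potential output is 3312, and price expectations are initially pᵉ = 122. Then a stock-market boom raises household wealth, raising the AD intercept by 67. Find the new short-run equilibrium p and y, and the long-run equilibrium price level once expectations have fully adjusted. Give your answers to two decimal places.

Short run: p = 133.00, y = 3378.00. Long run: p = 141.25.

AD shifts right: new AD is y = 4442 − 8p. With pᵉ = 122, SRAS is y = 2580 + 6p.
Short run: 4442 − 8p = 2580 + 6p gives 1862 = 14p, so p = 133.00 and y = 4442 − 8p = 3378.00.
y = 3378.00 is above potential 3312; expectations adjust and SRAS shifts left until y = 3312.
Long run: on the new AD curve, 3312 = 4442 − 8p gives p = 141.25.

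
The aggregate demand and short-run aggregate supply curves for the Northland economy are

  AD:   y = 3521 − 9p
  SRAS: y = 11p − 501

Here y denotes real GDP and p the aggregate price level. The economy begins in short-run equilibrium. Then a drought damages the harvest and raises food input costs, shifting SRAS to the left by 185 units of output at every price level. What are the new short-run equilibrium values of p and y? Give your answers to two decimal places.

p = 210.35, y = 1627.85

This is a negative supply shock: SRAS shifts left.
New SRAS: y = 11p − 686.
Set AD = SRAS: 3521 − 9p = 11p − 686, so 4207 = 20p and p = 210.35.
Substituting into AD, y = 1627.85.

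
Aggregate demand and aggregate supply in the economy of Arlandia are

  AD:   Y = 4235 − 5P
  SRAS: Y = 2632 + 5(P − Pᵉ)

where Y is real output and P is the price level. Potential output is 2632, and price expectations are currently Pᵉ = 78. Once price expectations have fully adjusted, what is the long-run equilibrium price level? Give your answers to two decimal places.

Short run: with Pᵉ = 78, SRAS is Y = 2242 + 5P. Setting AD = SRAS gives 1993 = 10P, so P = 199.30 and Y = 4235 − 5P = 3238.50.
Output 3238.50 is above potential 2632, so over time expected prices rise and SRAS shifts left until Y returns to 2632.
Long run: Y = 2632 on the AD curve gives 2632 = 4235 − 5P, so P = 320.60.

Long-run P = 320.60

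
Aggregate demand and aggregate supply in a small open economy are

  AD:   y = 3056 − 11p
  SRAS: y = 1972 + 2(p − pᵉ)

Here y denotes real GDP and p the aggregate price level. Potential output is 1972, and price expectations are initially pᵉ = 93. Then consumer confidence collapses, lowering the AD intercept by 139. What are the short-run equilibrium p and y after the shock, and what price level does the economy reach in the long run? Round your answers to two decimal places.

AD shifts left: new AD is y = 2917 − 11p. With pᵉ = 93, SRAS is y = 1786 + 2p.
Short run: 2917 − 11p = 1786 + 2p gives 1131 = 13p, so p = 87.00 and y = 2917 − 11p = 1960.00.
y = 1960.00 is below potential 1972; expectations adjust and SRAS shifts right until y = 1972.
Long run: on the new AD curve, 1972 = 2917 − 11p gives p = 85.91.

Short run: p = 87.00, y = 1960.00. Long run: p = 85.91.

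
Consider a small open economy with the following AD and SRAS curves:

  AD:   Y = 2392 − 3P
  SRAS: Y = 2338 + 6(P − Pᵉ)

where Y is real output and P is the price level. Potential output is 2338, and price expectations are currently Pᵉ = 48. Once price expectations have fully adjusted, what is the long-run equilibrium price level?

Long-run P = 18

Short run: with Pᵉ = 48, SRAS is Y = 2050 + 6P. Setting AD = SRAS gives 342 = 9P, so P = 38 and Y = 2392 − 3·38 = 2278.
Output 2278 is below potential 2338, so over time expected prices fall and SRAS shifts right until Y returns to 2338.
Long run: Y = 2338 on the AD curve gives 2338 = 2392 − 3P, so P = 18.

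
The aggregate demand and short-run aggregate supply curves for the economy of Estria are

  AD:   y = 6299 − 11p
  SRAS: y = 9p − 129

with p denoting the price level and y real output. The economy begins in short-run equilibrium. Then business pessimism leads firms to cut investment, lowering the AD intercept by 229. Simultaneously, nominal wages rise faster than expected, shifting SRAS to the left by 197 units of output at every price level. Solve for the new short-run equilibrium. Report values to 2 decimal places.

After both shocks: AD is y = 6070 − 11p and SRAS is y = 9p − 326.
Setting them equal: 6396 = 20p, so p = 319.80.
Substituting into AD, y = 2552.20.

p = 319.80, y = 2552.20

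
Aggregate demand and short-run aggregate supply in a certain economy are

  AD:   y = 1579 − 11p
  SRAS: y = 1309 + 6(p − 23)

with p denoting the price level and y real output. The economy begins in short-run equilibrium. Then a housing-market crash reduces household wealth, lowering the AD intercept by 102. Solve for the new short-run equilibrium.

p = 18, y = 1279

This is a negative demand shock: AD shifts left.
New AD: y = 1477 − 11p.
SRAS can be written y = 1171 + 6p.
Set AD = SRAS: 1477 − 11p = 1171 + 6p, so 306 = 17p and p = 18.
y = 1477 − 11·18 = 1279.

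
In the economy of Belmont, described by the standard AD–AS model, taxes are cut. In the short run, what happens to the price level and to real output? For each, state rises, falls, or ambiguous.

This is a positive demand shock: AD shifts right.
Moving along the upward-sloping SRAS curve, P rises and Y rises.

Price level: rises; output: rises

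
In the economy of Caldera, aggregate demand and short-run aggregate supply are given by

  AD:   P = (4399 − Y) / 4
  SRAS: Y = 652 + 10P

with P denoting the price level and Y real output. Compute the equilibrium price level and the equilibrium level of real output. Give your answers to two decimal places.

Rearrange AD to Y = 4399 − 4P.
Set AD = SRAS: 4399 − 4P = 652 + 10P, so 3747 = 14P and P = 267.64.
Substituting into AD, Y = 4399 − 4P = 3328.43.

P = 267.64, Y = 3328.43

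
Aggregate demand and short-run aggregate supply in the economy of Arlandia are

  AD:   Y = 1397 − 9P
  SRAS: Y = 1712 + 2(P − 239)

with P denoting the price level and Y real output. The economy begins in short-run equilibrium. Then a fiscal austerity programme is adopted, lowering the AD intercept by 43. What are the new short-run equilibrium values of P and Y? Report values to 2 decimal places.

P = 10.91, Y = 1255.82

This is a negative demand shock: AD shifts left.
New AD: Y = 1354 − 9P.
SRAS can be written Y = 1234 + 2P.
Set AD = SRAS: 1354 − 9P = 1234 + 2P, so 120 = 11P and P = 10.91.
Substituting into AD, Y = 1255.82.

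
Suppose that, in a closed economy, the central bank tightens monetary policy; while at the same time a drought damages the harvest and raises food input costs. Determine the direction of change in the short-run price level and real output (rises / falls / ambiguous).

Price level: ambiguous; output: falls

The first event is a negative demand shock: AD shifts left, which by itself pushes P down and Y down.
The second is an adverse supply shock: SRAS shifts left, which by itself pushes P up and Y down.
The two shocks push P in opposite directions, so the effect on P is ambiguous. Both shocks push Y down, so Y falls.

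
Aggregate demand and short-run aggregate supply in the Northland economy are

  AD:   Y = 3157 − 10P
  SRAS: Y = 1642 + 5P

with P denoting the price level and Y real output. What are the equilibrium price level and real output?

Set AD = SRAS: 3157 − 10P = 1642 + 5P, so 1515 = 15P and P = 101.
Then Y = 3157 − 10·101 = 2147.

P = 101, Y = 2147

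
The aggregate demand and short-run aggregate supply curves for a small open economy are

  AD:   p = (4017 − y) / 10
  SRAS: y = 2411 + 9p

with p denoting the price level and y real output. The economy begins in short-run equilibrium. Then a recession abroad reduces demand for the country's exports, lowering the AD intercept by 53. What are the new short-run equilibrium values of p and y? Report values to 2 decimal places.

p = 81.74, y = 3146.63

This is a negative demand shock: AD shifts left.
New AD: y = 3964 − 10p.
Set AD = SRAS: 3964 − 10p = 2411 + 9p, so 1553 = 19p and p = 81.74.
Substituting into AD, y = 3146.63.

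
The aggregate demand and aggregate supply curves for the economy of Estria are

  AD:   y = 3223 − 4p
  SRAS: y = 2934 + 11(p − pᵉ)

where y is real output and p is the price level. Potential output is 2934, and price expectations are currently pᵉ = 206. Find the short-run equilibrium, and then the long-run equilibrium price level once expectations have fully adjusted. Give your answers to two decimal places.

Short run: with pᵉ = 206, SRAS is y = 668 + 11p. Setting AD = SRAS gives 2555 = 15p, so p = 170.33 and y = 3223 − 4p = 2541.67.
Output 2541.67 is below potential 2934, so over time expected prices fall and SRAS shifts right until y returns to 2934.
Long run: y = 2934 on the AD curve gives 2934 = 3223 − 4p, so p = 72.25.

Short run: p = 170.33, y = 2541.67. Long run: p = 72.25.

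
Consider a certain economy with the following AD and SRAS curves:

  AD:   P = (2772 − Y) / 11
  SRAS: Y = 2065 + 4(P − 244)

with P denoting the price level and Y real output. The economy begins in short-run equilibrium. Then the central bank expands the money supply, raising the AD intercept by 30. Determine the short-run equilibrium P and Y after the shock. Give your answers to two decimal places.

P = 114.20, Y = 1545.80

This is a positive demand shock: AD shifts right.
New AD: Y = 2802 − 11P.
SRAS can be written Y = 1089 + 4P.
Set AD = SRAS: 2802 − 11P = 1089 + 4P, so 1713 = 15P and P = 114.20.
Substituting into AD, Y = 1545.80.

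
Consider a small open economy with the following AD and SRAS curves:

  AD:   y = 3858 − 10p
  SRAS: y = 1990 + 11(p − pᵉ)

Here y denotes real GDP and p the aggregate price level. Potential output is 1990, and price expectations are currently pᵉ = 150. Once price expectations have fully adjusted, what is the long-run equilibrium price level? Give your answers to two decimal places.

Long-run p = 186.80

Short run: with pᵉ = 150, SRAS is y = 340 + 11p. Setting AD = SRAS gives 3518 = 21p, so p = 167.52 and y = 3858 − 10p = 2182.76.
Output 2182.76 is above potential 1990, so over time expected prices rise and SRAS shifts left until y returns to 1990.
Long run: y = 1990 on the AD curve gives 1990 = 3858 − 10p, so p = 186.80.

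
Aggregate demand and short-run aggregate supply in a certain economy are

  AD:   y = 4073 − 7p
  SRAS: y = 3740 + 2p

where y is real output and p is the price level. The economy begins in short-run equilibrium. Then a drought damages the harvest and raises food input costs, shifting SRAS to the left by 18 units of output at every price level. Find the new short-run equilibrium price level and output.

p = 39, y = 3800

This is a negative supply shock: SRAS shifts left.
New SRAS: y = 3722 + 2p.
Set AD = SRAS: 4073 − 7p = 3722 + 2p, so 351 = 9p and p = 39.
y = 4073 − 7·39 = 3800.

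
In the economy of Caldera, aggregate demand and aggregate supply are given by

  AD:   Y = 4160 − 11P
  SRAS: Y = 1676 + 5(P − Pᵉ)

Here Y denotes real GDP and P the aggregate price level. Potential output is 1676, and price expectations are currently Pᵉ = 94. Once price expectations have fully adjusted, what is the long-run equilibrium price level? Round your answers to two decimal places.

Long-run P = 225.82

Short run: with Pᵉ = 94, SRAS is Y = 1206 + 5P. Setting AD = SRAS gives 2954 = 16P, so P = 184.63 and Y = 4160 − 11P = 2129.13.
Output 2129.13 is above potential 1676, so over time expected prices rise and SRAS shifts left until Y returns to 1676.
Long run: Y = 1676 on the AD curve gives 1676 = 4160 − 11P, so P = 225.82.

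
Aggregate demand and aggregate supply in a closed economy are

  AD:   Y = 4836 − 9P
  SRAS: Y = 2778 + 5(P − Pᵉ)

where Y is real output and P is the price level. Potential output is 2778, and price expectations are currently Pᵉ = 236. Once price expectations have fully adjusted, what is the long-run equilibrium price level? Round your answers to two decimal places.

Short run: with Pᵉ = 236, SRAS is Y = 1598 + 5P. Setting AD = SRAS gives 3238 = 14P, so P = 231.29 and Y = 4836 − 9P = 2754.43.
Output 2754.43 is below potential 2778, so over time expected prices fall and SRAS shifts right until Y returns to 2778.
Long run: Y = 2778 on the AD curve gives 2778 = 4836 − 9P, so P = 228.67.

Long-run P = 228.67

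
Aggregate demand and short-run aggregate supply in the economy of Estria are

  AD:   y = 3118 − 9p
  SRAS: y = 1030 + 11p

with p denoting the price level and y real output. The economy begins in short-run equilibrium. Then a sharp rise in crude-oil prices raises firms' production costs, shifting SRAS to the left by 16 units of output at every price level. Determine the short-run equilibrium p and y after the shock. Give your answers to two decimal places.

This is a negative supply shock: SRAS shifts left.
New SRAS: y = 1014 + 11p.
Set AD = SRAS: 3118 − 9p = 1014 + 11p, so 2104 = 20p and p = 105.20.
Substituting into AD, y = 2171.20.

p = 105.20, y = 2171.20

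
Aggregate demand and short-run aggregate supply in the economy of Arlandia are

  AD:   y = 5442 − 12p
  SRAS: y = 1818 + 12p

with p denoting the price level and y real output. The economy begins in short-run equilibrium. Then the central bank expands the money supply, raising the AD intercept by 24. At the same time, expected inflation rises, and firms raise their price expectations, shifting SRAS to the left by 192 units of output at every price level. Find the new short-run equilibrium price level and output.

p = 160, y = 3546

After both shocks: AD is y = 5466 − 12p and SRAS is y = 1626 + 12p.
Setting them equal: 3840 = 24p, so p = 160.
y = 5466 − 12·160 = 3546.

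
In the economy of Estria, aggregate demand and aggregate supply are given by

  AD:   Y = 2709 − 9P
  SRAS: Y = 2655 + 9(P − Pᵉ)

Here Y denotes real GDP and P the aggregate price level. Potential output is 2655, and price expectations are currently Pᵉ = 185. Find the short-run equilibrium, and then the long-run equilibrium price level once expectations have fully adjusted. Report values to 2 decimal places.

Short run: P = 95.50, Y = 1849.50. Long run: P = 6.00.

Short run: with Pᵉ = 185, SRAS is Y = 990 + 9P. Setting AD = SRAS gives 1719 = 18P, so P = 95.50 and Y = 2709 − 9P = 1849.50.
Output 1849.50 is below potential 2655, so over time expected prices fall and SRAS shifts right until Y returns to 2655.
Long run: Y = 2655 on the AD curve gives 2655 = 2709 − 9P, so P = 6.00.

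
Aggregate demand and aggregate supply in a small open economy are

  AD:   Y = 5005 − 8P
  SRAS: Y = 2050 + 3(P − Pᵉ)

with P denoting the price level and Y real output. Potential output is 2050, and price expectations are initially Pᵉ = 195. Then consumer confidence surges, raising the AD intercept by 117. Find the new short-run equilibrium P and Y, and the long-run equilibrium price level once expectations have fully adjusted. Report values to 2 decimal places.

Short run: P = 332.45, Y = 2462.36. Long run: P = 384.00.

AD shifts right: new AD is Y = 5122 − 8P. With Pᵉ = 195, SRAS is Y = 1465 + 3P.
Short run: 5122 − 8P = 1465 + 3P gives 3657 = 11P, so P = 332.45 and Y = 5122 − 8P = 2462.36.
Y = 2462.36 is above potential 2050; expectations adjust and SRAS shifts left until Y = 2050.
Long run: on the new AD curve, 2050 = 5122 − 8P gives P = 384.00.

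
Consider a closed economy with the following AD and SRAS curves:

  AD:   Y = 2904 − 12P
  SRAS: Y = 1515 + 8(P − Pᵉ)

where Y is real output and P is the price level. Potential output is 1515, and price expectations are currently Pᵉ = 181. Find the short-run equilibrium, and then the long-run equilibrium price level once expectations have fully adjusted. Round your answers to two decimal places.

Short run: with Pᵉ = 181, SRAS is Y = 67 + 8P. Setting AD = SRAS gives 2837 = 20P, so P = 141.85 and Y = 2904 − 12P = 1201.80.
Output 1201.80 is below potential 1515, so over time expected prices fall and SRAS shifts right until Y returns to 1515.
Long run: Y = 1515 on the AD curve gives 1515 = 2904 − 12P, so P = 115.75.

Short run: P = 141.85, Y = 1201.80. Long run: P = 115.75.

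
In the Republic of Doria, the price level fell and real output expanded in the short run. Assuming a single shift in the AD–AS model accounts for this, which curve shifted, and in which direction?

SRAS shifted right

P fell and Y rose. An AD shift moves P and Y in the same direction; an SRAS shift moves them in opposite directions.
Here P and Y moved in opposite directions, so the SRAS curve shifted.
Since Y rose, SRAS shifted right.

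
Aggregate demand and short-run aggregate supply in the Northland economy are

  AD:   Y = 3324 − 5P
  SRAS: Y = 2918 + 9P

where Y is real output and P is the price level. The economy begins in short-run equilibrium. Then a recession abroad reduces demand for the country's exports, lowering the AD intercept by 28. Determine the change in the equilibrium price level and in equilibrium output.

This is a negative demand shock: AD shifts left.
New AD: Y = 3296 − 5P.
Set AD = SRAS: 3296 − 5P = 2918 + 9P, so 378 = 14P and P = 27.
Y = 3296 − 5·27 = 3161.
Initially P = 29, Y = 3179, so ΔP = -2 and ΔY = -18.

ΔP = -2, ΔY = -18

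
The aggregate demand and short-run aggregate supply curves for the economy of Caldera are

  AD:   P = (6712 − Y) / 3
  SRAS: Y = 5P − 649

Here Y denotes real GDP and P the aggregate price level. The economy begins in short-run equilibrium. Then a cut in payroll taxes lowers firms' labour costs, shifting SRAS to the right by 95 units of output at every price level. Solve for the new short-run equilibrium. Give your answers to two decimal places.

P = 908.25, Y = 3987.25

This is a positive supply shock: SRAS shifts right.
New SRAS: Y = 5P − 554.
Set AD = SRAS: 6712 − 3P = 5P − 554, so 7266 = 8P and P = 908.25.
Substituting into AD, Y = 3987.25.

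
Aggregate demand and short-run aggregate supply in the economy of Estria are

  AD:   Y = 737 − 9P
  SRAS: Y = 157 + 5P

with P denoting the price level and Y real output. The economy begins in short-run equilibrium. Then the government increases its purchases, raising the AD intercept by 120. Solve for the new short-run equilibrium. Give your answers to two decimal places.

P = 50.00, Y = 407.00

This is a positive demand shock: AD shifts right.
New AD: Y = 857 − 9P.
Set AD = SRAS: 857 − 9P = 157 + 5P, so 700 = 14P and P = 50.00.
Substituting into AD, Y = 407.00.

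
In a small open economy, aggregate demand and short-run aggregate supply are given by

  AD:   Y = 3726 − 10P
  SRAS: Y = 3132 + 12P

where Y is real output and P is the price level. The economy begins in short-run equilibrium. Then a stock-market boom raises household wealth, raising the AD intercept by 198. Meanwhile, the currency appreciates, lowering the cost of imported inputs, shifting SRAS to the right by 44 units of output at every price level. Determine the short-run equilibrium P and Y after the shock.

After both shocks: AD is Y = 3924 − 10P and SRAS is Y = 3176 + 12P.
Setting them equal: 748 = 22P, so P = 34.
Y = 3924 − 10·34 = 3584.

P = 34, Y = 3584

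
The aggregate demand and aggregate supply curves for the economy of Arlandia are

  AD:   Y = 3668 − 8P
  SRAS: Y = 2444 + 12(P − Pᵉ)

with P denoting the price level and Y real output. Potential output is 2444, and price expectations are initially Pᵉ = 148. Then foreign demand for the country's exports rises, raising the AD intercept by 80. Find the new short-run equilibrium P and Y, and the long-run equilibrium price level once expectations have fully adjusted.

Short run: P = 154, Y = 2516. Long run: P = 163.

AD shifts right: new AD is Y = 3748 − 8P. With Pᵉ = 148, SRAS is Y = 668 + 12P.
Short run: 3748 − 8P = 668 + 12P gives 3080 = 20P, so P = 154 and Y = 3748 − 8·154 = 2516.
Y = 2516 is above potential 2444; expectations adjust and SRAS shifts left until Y = 2444.
Long run: on the new AD curve, 2444 = 3748 − 8P gives P = 163.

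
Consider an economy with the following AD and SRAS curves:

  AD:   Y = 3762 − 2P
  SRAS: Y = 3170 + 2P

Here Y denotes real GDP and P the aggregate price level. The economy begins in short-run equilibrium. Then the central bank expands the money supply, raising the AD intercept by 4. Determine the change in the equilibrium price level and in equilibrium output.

This is a positive demand shock: AD shifts right.
New AD: Y = 3766 − 2P.
Set AD = SRAS: 3766 − 2P = 3170 + 2P, so 596 = 4P and P = 149.
Y = 3766 − 2·149 = 3468.
Initially P = 148, Y = 3466, so ΔP = +1 and ΔY = +2.

ΔP = +1, ΔY = +2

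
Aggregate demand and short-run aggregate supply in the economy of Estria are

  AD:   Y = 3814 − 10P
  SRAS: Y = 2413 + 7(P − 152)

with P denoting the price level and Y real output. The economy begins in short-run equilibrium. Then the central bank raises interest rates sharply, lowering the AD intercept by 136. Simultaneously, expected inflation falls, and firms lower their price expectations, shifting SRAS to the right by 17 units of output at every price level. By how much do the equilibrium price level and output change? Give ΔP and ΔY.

ΔP = -9, ΔY = -46

After both shocks: AD is Y = 3678 − 10P and SRAS is Y = 1366 + 7P.
Setting them equal: 2312 = 17P, so P = 136.
Y = 3678 − 10·136 = 2318.
Initially P = 145, Y = 2364, so ΔP = -9 and ΔY = -46.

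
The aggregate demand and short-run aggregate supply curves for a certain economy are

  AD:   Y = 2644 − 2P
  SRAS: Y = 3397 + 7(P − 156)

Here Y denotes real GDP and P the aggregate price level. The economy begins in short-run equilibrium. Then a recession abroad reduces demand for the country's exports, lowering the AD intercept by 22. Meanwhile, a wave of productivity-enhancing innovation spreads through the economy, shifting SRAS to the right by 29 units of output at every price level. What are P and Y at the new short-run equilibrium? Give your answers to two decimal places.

P = 32.00, Y = 2558.00

After both shocks: AD is Y = 2622 − 2P and SRAS is Y = 2334 + 7P.
Setting them equal: 288 = 9P, so P = 32.00.
Substituting into AD, Y = 2558.00.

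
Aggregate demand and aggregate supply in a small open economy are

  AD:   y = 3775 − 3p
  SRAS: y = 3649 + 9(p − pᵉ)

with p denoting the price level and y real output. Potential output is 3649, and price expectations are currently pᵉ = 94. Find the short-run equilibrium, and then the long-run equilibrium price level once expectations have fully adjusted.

Short run: with pᵉ = 94, SRAS is y = 2803 + 9p. Setting AD = SRAS gives 972 = 12p, so p = 81 and y = 3775 − 3·81 = 3532.
Output 3532 is below potential 3649, so over time expected prices fall and SRAS shifts right until y returns to 3649.
Long run: y = 3649 on the AD curve gives 3649 = 3775 − 3p, so p = 42.

Short run: p = 81, y = 3532. Long run: p = 42.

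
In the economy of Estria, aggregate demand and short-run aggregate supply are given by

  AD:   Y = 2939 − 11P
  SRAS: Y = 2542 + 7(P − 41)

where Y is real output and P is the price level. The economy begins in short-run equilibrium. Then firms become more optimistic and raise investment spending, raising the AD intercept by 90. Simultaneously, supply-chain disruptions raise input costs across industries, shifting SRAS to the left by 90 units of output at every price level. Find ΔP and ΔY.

After both shocks: AD is Y = 3029 − 11P and SRAS is Y = 2165 + 7P.
Setting them equal: 864 = 18P, so P = 48.
Y = 3029 − 11·48 = 2501.
Initially P = 38, Y = 2521, so ΔP = +10 and ΔY = -20.

ΔP = +10, ΔY = -20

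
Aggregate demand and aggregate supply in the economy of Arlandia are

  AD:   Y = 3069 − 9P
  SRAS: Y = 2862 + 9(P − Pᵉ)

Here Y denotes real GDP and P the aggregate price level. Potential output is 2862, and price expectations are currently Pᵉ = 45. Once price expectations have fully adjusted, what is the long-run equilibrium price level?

Long-run P = 23

Short run: with Pᵉ = 45, SRAS is Y = 2457 + 9P. Setting AD = SRAS gives 612 = 18P, so P = 34 and Y = 3069 − 9·34 = 2763.
Output 2763 is below potential 2862, so over time expected prices fall and SRAS shifts right until Y returns to 2862.
Long run: Y = 2862 on the AD curve gives 2862 = 3069 − 9P, so P = 23.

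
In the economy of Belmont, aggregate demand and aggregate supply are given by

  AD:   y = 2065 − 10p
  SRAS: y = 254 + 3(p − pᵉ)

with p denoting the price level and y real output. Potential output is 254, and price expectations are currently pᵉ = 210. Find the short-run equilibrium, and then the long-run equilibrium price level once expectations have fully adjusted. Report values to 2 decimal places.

Short run: with pᵉ = 210, SRAS is y = 3p − 376. Setting AD = SRAS gives 2441 = 13p, so p = 187.77 and y = 2065 − 10p = 187.31.
Output 187.31 is below potential 254, so over time expected prices fall and SRAS shifts right until y returns to 254.
Long run: y = 254 on the AD curve gives 254 = 2065 − 10p, so p = 181.10.

Short run: p = 187.77, y = 187.31. Long run: p = 181.10.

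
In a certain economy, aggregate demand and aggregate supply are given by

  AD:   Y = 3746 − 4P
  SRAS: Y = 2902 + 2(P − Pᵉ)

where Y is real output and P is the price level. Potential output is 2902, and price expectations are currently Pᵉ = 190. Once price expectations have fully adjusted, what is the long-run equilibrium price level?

Short run: with Pᵉ = 190, SRAS is Y = 2522 + 2P. Setting AD = SRAS gives 1224 = 6P, so P = 204 and Y = 3746 − 4·204 = 2930.
Output 2930 is above potential 2902, so over time expected prices rise and SRAS shifts left until Y returns to 2902.
Long run: Y = 2902 on the AD curve gives 2902 = 3746 − 4P, so P = 211.

Long-run P = 211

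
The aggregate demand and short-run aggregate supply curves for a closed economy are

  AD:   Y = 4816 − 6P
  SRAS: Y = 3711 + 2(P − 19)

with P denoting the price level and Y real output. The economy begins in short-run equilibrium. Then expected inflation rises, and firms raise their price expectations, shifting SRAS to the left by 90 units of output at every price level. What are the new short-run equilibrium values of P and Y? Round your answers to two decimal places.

This is a negative supply shock: SRAS shifts left.
New SRAS: Y = 3583 + 2P.
Set AD = SRAS: 4816 − 6P = 3583 + 2P, so 1233 = 8P and P = 154.13.
Substituting into AD, Y = 3891.25.

P = 154.13, Y = 3891.25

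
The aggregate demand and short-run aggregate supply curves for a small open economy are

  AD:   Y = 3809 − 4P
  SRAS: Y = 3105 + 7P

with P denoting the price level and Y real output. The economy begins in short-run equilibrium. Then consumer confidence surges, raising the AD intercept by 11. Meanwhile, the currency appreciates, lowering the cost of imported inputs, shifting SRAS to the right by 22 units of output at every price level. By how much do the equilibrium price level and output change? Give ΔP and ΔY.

After both shocks: AD is Y = 3820 − 4P and SRAS is Y = 3127 + 7P.
Setting them equal: 693 = 11P, so P = 63.
Y = 3820 − 4·63 = 3568.
Initially P = 64, Y = 3553, so ΔP = -1 and ΔY = +15.

ΔP = -1, ΔY = +15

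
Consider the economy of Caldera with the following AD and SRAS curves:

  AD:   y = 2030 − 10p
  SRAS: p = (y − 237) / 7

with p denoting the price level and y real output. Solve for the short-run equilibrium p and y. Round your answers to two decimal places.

Rearrange SRAS to y = 237 + 7p.
Set AD = SRAS: 2030 − 10p = 237 + 7p, so 1793 = 17p and p = 105.47.
Substituting into AD, y = 2030 − 10p = 975.29.

p = 105.47, y = 975.29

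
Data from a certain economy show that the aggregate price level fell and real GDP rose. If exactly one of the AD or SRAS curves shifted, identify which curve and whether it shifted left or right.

SRAS shifted right

P fell and Y rose. An AD shift moves P and Y in the same direction; an SRAS shift moves them in opposite directions.
Here P and Y moved in opposite directions, so the SRAS curve shifted.
Since Y rose, SRAS shifted right.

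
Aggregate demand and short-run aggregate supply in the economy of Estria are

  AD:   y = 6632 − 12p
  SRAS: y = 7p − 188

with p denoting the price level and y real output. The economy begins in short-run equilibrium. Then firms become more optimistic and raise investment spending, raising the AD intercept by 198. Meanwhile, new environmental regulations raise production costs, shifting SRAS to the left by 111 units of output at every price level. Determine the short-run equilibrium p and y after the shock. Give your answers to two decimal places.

After both shocks: AD is y = 6830 − 12p and SRAS is y = 7p − 299.
Setting them equal: 7129 = 19p, so p = 375.21.
Substituting into AD, y = 2327.47.

p = 375.21, y = 2327.47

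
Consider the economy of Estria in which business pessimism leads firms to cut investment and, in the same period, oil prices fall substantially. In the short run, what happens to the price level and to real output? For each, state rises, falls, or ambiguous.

Price level: falls; output: ambiguous

The first event is a negative demand shock: AD shifts left, which by itself pushes P down and Y down.
The second is a favourable supply shock: SRAS shifts right, which by itself pushes P down and Y up.
Both shocks push P down, so P falls. The two shocks push Y in opposite directions, so the effect on Y is ambiguous.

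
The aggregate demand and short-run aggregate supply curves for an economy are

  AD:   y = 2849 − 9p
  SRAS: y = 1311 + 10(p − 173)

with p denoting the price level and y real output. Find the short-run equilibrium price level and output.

Write SRAS as y = 1311 + 10p − 1730 = 10p − 419.
Set AD = SRAS: 2849 − 9p = 10p − 419, so 3268 = 19p and p = 172.
Then y = 2849 − 9·172 = 1301.

p = 172, y = 1301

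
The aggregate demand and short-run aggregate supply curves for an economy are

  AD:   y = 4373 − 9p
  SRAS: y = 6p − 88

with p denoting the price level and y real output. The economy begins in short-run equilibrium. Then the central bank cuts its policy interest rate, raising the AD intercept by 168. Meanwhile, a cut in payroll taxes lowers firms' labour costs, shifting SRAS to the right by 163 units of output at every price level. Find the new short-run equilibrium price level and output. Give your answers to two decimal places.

After both shocks: AD is y = 4541 − 9p and SRAS is y = 75 + 6p.
Setting them equal: 4466 = 15p, so p = 297.73.
Substituting into AD, y = 1861.40.

p = 297.73, y = 1861.40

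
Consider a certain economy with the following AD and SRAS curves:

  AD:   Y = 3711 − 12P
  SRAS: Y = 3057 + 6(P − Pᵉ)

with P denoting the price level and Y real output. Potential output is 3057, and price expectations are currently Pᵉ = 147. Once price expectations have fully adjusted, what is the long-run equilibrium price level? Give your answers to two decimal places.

Short run: with Pᵉ = 147, SRAS is Y = 2175 + 6P. Setting AD = SRAS gives 1536 = 18P, so P = 85.33 and Y = 3711 − 12P = 2687.00.
Output 2687.00 is below potential 3057, so over time expected prices fall and SRAS shifts right until Y returns to 3057.
Long run: Y = 3057 on the AD curve gives 3057 = 3711 − 12P, so P = 54.50.

Long-run P = 54.50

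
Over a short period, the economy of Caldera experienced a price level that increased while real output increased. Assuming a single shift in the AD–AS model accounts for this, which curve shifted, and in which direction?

P rose and Y rose. An AD shift moves P and Y in the same direction; an SRAS shift moves them in opposite directions.
Here P and Y moved in the same direction, so the AD curve shifted.
Since Y rose, AD shifted right.

AD shifted right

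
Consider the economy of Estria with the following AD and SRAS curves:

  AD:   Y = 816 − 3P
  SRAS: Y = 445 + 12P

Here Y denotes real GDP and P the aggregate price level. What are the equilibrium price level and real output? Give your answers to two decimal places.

Set AD = SRAS: 816 − 3P = 445 + 12P, so 371 = 15P and P = 24.73.
Substituting into AD, Y = 816 − 3P = 741.80.

P = 24.73, Y = 741.80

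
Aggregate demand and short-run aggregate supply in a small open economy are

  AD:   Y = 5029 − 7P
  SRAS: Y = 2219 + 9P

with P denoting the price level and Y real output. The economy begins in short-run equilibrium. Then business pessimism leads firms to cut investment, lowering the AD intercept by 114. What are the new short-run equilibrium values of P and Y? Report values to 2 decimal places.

This is a negative demand shock: AD shifts left.
New AD: Y = 4915 − 7P.
Set AD = SRAS: 4915 − 7P = 2219 + 9P, so 2696 = 16P and P = 168.50.
Substituting into AD, Y = 3735.50.

P = 168.50, Y = 3735.50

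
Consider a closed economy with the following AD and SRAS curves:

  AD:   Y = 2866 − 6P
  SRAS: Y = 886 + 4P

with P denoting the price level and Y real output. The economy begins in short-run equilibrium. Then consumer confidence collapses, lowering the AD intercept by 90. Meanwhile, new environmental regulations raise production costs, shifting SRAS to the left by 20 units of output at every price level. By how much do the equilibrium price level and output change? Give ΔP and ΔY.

ΔP = -7, ΔY = -48

After both shocks: AD is Y = 2776 − 6P and SRAS is Y = 866 + 4P.
Setting them equal: 1910 = 10P, so P = 191.
Y = 2776 − 6·191 = 1630.
Initially P = 198, Y = 1678, so ΔP = -7 and ΔY = -48.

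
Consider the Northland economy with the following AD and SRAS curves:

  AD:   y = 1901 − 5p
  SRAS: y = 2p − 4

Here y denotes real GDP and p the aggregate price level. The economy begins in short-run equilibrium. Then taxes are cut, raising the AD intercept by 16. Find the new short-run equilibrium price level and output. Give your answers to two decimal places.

p = 274.43, y = 544.86

This is a positive demand shock: AD shifts right.
New AD: y = 1917 − 5p.
Set AD = SRAS: 1917 − 5p = 2p − 4, so 1921 = 7p and p = 274.43.
Substituting into AD, y = 544.86.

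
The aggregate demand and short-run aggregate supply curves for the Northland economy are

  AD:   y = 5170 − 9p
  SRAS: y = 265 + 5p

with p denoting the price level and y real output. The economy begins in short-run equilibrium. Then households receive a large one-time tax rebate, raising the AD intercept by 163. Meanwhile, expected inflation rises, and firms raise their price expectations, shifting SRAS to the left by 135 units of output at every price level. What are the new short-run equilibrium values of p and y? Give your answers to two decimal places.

p = 371.64, y = 1988.21

After both shocks: AD is y = 5333 − 9p and SRAS is y = 130 + 5p.
Setting them equal: 5203 = 14p, so p = 371.64.
Substituting into AD, y = 1988.21.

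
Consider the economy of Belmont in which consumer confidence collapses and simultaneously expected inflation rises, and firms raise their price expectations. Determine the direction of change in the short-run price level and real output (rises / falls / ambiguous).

Price level: ambiguous; output: falls

The first event is a negative demand shock: AD shifts left, which by itself pushes P down and Y down.
The second is an adverse supply shock: SRAS shifts left, which by itself pushes P up and Y down.
The two shocks push P in opposite directions, so the effect on P is ambiguous. Both shocks push Y down, so Y falls.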